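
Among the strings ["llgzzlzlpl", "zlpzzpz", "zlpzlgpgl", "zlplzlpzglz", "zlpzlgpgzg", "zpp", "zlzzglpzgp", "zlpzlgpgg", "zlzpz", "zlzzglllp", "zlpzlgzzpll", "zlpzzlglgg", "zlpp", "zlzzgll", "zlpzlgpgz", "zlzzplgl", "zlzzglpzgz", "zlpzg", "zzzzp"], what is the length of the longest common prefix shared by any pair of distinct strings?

9

Look for the deepest trie node that still has at least two words in its subtree.
e.g. "zlpzlgpgz" and "zlpzlgpgzg" share the prefix "zlpzlgpgz" of length 9; no pair shares a longer one.
Longest shared-prefix length: 9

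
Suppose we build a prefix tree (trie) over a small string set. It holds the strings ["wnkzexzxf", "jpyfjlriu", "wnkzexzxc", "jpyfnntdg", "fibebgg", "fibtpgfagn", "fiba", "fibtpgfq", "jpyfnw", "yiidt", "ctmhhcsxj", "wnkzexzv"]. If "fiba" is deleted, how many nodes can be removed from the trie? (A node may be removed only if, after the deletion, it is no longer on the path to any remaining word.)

Walk "fiba" from the leaf back toward the root, removing each node that no remaining word uses.
The suffix "a" (1 node) is used only by "fiba"; the node for "fib" still has the child "e", so pruning stops there.
Nodes removed: 1

1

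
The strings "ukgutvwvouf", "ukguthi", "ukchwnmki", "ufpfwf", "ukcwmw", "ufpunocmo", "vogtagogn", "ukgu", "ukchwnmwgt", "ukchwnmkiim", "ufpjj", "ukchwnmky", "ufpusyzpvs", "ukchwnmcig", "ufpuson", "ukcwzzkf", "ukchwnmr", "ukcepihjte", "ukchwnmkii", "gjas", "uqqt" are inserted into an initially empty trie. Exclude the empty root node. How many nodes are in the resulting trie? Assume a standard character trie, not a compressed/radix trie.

81

Count nodes per top-level branch (shared prefixes stored once):
  'g'-branch (gjas): 4 nodes
  'u'-branch (ufpfwf, ufpjj, ufpunocmo, ufpuson, ufpusyzpvs, ukcepihjte, ukchwnmcig, ukchwnmki, ukchwnmkii, ukchwnmkiim, ukchwnmky, ukchwnmr, ukchwnmwgt, ukcwmw, ukcwzzkf, ukgu, ukguthi, ukgutvwvouf, uqqt): 68 nodes
  'v'-branch (vogtagogn): 9 nodes
Sum: 81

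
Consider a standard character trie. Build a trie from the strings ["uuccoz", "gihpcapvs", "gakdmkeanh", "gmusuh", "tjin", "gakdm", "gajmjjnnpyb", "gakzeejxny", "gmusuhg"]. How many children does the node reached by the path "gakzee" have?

1

Walk "gakzee" from the root, arriving at one node.
Distinct next characters after "gakzee": j.
That node has 1 child edge.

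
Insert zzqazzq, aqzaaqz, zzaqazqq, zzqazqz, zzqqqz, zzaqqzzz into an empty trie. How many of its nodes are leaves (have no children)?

6

A leaf is a node with no children — equivalently, the end of a word that is not a proper prefix of any other stored word.
Those words: "aqzaaqz", "zzaqazqq", "zzaqqzzz", "zzqazqz", "zzqazzq", "zzqqqz"
Leaf count: 6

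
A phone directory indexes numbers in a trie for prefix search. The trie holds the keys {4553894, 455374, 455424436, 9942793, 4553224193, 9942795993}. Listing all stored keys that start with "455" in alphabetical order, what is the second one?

455374

DFS of the "455" subtree visits, in order: "4553224193", "455374", "4553894", "455424436"
Position 2: 455374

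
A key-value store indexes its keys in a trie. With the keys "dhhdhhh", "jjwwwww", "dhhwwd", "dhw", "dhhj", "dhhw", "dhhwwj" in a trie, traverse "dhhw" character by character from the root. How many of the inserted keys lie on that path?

Traverse "dhhw" character by character; count nodes along the way that are marked as word ends.
Prefixes of the query that are stored words: "dhhw"
Count: 1

1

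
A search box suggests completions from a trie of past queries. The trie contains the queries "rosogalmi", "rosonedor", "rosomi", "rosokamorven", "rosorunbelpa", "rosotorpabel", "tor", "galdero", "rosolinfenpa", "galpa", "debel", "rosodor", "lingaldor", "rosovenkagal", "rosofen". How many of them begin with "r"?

10

Walk to "r"; the words in its subtree are exactly those with that prefix.
Matches: "rosodor", "rosofen", "rosogalmi", "rosokamorven", "rosolinfenpa", "rosomi", "rosonedor", "rosorunbelpa", "rosotorpabel", "rosovenkagal"
Count: 10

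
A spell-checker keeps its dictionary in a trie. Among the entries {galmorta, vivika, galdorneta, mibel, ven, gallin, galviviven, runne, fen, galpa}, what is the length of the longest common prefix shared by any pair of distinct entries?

Look for the deepest trie node that still has at least two words in its subtree.
"galdorneta" and "gallin" agree on "gal" (3 characters) before diverging; nothing deeper is shared.
Longest shared-prefix length: 3

3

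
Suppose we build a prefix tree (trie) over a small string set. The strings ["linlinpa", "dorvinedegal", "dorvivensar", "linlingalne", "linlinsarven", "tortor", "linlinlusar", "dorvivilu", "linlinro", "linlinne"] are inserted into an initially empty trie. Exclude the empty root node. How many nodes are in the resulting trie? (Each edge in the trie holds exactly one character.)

For each word, the new-node count is its length minus the longest prefix already in the trie:
  "linlinpa" → 8 new (l, i, n, l, i, n, p, a)
  "dorvinedegal" → 12 new (d, o, r, v, i, n, e, d, e, g, a, l)
  "dorvivensar" → prefix "dorvi" already present; 6 new (v, e, n, s, a, r)
  "linlingalne" → prefix "linlin" already present; 5 new (g, a, l, n, e)
  "linlinsarven" → prefix "linlin" already present; 6 new (s, a, r, v, e, n)
  "tortor" → 6 new (t, o, r, t, o, r)
  "linlinlusar" → prefix "linlin" already present; 5 new (l, u, s, a, r)
  "dorvivilu" → prefix "dorviv" already present; 3 new (i, l, u)
  "linlinro" → prefix "linlin" already present; 2 new (r, o)
  "linlinne" → prefix "linlin" already present; 2 new (n, e)
Total nodes = 8 + 12 + 6 + 5 + 6 + 6 + 5 + 3 + 2 + 2 = 55

55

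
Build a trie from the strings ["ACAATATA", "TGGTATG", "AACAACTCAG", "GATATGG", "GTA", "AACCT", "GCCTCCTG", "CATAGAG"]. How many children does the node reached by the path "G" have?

3

The children of the "G" node are the distinct next characters among strings starting with "G".
Distinct next characters after "G": A, C, T.
That node has 3 child edges.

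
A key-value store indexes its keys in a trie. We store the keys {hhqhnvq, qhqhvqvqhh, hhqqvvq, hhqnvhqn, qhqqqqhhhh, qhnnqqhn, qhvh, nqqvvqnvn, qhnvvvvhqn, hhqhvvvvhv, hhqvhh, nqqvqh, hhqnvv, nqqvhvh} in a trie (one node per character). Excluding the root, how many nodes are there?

72

Count nodes per top-level branch (shared prefixes stored once):
  'h'-branch (hhqhnvq, hhqhvvvvhv, hhqnvhqn, hhqnvv, hhqqvvq, hhqvhh): 26 nodes
  'n'-branch (nqqvhvh, nqqvqh, nqqvvqnvn): 14 nodes
  'q'-branch (qhnnqqhn, qhnvvvvhqn, qhqhvqvqhh, qhqqqqhhhh, qhvh): 32 nodes
Sum: 72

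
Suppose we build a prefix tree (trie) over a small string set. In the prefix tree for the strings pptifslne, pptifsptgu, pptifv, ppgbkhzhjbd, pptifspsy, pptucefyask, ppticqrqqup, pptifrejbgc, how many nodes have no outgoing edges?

A leaf is a node with no children — equivalently, the end of a word that is not a proper prefix of any other stored word.
Those words: "ppgbkhzhjbd", "ppticqrqqup", "pptifrejbgc", "pptifslne", "pptifspsy", "pptifsptgu", "pptifv", "pptucefyask"
Leaf count: 8

8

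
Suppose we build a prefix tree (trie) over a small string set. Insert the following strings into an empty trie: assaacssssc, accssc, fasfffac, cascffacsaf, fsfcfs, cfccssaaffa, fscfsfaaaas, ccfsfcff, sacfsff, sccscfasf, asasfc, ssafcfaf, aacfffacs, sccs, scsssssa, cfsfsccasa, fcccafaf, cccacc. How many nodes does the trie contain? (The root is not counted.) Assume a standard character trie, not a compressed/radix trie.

125

Count nodes per top-level branch (shared prefixes stored once):
  'a'-branch (aacfffacs, accssc, asasfc, assaacssssc): 28 nodes
  'c'-branch (cascffacsaf, cccacc, ccfsfcff, cfccssaaffa, cfsfsccasa): 40 nodes
  'f'-branch (fasfffac, fcccafaf, fscfsfaaaas, fsfcfs): 29 nodes
  's'-branch (sacfsff, sccs, sccscfasf, scsssssa, ssafcfaf): 28 nodes
Sum: 125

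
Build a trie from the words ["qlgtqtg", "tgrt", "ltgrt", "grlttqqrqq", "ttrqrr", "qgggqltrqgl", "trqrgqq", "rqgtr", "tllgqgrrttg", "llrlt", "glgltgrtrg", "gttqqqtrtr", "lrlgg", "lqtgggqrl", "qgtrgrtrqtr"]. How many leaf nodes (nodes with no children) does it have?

15

Leaves are exactly the stored words that no other stored word extends.
Those words: "glgltgrtrg", "grlttqqrqq", "gttqqqtrtr", "llrlt", "lqtgggqrl", "lrlgg", "ltgrt", "qgggqltrqgl", "qgtrgrtrqtr", "qlgtqtg", "rqgtr", "tgrt", "tllgqgrrttg", "trqrgqq", "ttrqrr"
Leaf count: 15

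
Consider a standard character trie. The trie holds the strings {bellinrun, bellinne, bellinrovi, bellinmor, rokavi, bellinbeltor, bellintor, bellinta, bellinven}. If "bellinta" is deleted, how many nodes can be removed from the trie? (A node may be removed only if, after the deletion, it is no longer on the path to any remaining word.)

1

Walk "bellinta" from the leaf back toward the root, removing each node that no remaining word uses.
The suffix "a" (1 node) is used only by "bellinta"; the node for "bellint" still has the child "o", so pruning stops there.
Nodes removed: 1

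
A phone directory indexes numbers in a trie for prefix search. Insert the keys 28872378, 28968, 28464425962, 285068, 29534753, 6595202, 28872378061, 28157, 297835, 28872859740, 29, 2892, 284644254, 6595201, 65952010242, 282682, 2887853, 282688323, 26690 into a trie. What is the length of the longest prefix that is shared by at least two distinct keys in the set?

8

Look for the deepest trie node that still has at least two words in its subtree.
"284644254" and "28464425962" agree on "28464425" (8 characters) before diverging; nothing deeper is shared.
Longest shared-prefix length: 8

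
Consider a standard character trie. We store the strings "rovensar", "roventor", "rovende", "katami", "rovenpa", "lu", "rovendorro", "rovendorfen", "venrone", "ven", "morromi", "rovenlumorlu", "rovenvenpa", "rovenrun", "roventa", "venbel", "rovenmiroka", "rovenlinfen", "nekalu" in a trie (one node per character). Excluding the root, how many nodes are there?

Count nodes per top-level branch (shared prefixes stored once):
  'k'-branch (katami): 6 nodes
  'l'-branch (lu): 2 nodes
  'm'-branch (morromi): 7 nodes
  'n'-branch (nekalu): 6 nodes
  'r'-branch (rovende, rovendorfen, rovendorro, rovenlinfen, rovenlumorlu, rovenmiroka, rovenpa, rovenrun, rovensar, roventa, roventor, rovenvenpa): 49 nodes
  'v'-branch (ven, venbel, venrone): 10 nodes
Sum: 80

80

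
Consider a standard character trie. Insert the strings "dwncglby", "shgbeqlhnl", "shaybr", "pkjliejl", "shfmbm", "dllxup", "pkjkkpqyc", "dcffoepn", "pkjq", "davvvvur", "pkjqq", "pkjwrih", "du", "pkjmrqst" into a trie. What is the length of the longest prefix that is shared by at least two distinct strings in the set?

4

The deepest shared node is where two words last agree before diverging.
"pkjq" and "pkjqq" agree on "pkjq" (4 characters) before diverging; nothing deeper is shared.
Longest shared-prefix length: 4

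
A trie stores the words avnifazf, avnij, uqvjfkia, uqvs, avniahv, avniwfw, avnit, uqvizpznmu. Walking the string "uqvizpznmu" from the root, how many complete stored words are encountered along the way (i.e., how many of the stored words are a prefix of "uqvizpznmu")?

1

Walk "uqvizpznmu" from the root; an end-of-word marker is hit whenever a stored word is a prefix of "uqvizpznmu".
Prefixes of the query that are stored words: "uqvizpznmu"
Count: 1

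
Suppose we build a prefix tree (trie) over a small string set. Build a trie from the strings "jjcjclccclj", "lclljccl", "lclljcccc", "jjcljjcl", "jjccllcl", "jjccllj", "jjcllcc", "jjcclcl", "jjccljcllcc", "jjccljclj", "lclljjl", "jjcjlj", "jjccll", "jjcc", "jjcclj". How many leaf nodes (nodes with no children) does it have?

Leaves are exactly the stored words that no other stored word extends.
Those words: "jjcclcl", "jjccljclj", "jjccljcllcc", "jjccllcl", "jjccllj", "jjcjclccclj", "jjcjlj", "jjcljjcl", "jjcllcc", "lclljcccc", "lclljccl", "lclljjl"
Leaf count: 12

12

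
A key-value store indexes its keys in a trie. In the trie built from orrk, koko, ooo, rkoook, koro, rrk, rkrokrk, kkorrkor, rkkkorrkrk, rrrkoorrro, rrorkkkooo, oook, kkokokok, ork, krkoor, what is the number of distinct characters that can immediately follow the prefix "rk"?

Follow the path "rk" to its node, then look at its outgoing edges.
Distinct next characters after "rk": k, o, r.
That node has 3 child edges.

3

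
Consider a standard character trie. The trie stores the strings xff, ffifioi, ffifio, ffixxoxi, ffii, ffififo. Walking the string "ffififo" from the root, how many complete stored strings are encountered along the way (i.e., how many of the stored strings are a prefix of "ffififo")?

Walk "ffififo" from the root; an end-of-word marker is hit whenever a stored word is a prefix of "ffififo".
Prefixes of the query that are stored words: "ffififo"
Count: 1

1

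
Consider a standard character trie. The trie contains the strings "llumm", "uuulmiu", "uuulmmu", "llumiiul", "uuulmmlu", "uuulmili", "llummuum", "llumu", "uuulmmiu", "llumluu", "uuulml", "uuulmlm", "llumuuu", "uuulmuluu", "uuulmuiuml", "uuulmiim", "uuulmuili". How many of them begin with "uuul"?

Filter for entries beginning with "uuul":
Matches: "uuulmiim", "uuulmili", "uuulmiu", "uuulml", "uuulmlm", "uuulmmiu", "uuulmmlu", "uuulmmu", "uuulmuili", "uuulmuiuml", "uuulmuluu"
Count: 11

11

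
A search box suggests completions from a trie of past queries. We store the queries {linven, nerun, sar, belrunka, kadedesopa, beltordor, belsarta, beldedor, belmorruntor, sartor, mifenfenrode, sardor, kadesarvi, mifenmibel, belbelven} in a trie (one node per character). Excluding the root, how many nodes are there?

91

For each word, the new-node count is its length minus the longest prefix already in the trie:
  "linven" → 6 new (l, i, n, v, e, n)
  "nerun" → 5 new (n, e, r, u, n)
  "sar" → 3 new (s, a, r)
  "belrunka" → 8 new (b, e, l, r, u, n, k, a)
  "kadedesopa" → 10 new (k, a, d, e, d, e, s, o, p, a)
  "beltordor" → prefix "bel" already present; 6 new (t, o, r, d, o, r)
  "belsarta" → prefix "bel" already present; 5 new (s, a, r, t, a)
  "beldedor" → prefix "bel" already present; 5 new (d, e, d, o, r)
  "belmorruntor" → prefix "bel" already present; 9 new (m, o, r, r, u, n, t, o, r)
  "sartor" → prefix "sar" already present; 3 new (t, o, r)
  "mifenfenrode" → 12 new (m, i, f, e, n, f, e, n, r, o, d, e)
  "sardor" → prefix "sar" already present; 3 new (d, o, r)
  "kadesarvi" → prefix "kade" already present; 5 new (s, a, r, v, i)
  "mifenmibel" → prefix "mifen" already present; 5 new (m, i, b, e, l)
  "belbelven" → prefix "bel" already present; 6 new (b, e, l, v, e, n)
Total nodes = 6 + 5 + 3 + 8 + 10 + 6 + 5 + 5 + 9 + 3 + 12 + 3 + 5 + 5 + 6 = 91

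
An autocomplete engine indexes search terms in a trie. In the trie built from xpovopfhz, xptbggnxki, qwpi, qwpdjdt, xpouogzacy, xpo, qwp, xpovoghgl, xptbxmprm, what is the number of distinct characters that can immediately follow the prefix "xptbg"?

1

Walk "xptbg" from the root, arriving at one node.
Characters that immediately follow "xptbg" among the stored strings: {g}.
That node has 1 child edge.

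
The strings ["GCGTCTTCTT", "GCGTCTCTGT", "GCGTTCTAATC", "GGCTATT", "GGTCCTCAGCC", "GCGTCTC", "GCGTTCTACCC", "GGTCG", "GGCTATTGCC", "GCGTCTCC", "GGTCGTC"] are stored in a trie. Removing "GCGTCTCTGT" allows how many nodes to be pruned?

Walk "GCGTCTCTGT" from the leaf back toward the root, removing each node that no remaining word uses.
The suffix "TGT" (3 nodes) is used only by "GCGTCTCTGT"; the node for "GCGTCTC" still has the child "C", so pruning stops there.
Nodes removed: 3

3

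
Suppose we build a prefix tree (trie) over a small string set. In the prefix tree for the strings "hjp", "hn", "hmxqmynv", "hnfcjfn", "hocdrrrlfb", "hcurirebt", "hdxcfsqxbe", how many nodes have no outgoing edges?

6

A leaf is a node with no children — equivalently, the end of a word that is not a proper prefix of any other stored word.
Those words: "hcurirebt", "hdxcfsqxbe", "hjp", "hmxqmynv", "hnfcjfn", "hocdrrrlfb"
Leaf count: 6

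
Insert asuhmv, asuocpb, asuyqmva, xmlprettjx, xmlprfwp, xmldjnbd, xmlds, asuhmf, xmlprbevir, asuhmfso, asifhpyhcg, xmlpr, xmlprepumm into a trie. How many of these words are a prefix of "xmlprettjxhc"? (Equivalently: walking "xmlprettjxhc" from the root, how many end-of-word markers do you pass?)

2

Walk "xmlprettjxhc" from the root; an end-of-word marker is hit whenever a stored word is a prefix of "xmlprettjxhc".
Prefixes of the query that are stored words: "xmlpr", "xmlprettjx"
Count: 2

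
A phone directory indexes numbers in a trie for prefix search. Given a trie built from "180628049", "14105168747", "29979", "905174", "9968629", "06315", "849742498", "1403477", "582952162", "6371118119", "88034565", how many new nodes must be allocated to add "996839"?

Walking "996839" from the root, the first 4 characters ("9968") follow existing edges; "3" is the first miss.
Each of the 2 remaining characters creates one node.

2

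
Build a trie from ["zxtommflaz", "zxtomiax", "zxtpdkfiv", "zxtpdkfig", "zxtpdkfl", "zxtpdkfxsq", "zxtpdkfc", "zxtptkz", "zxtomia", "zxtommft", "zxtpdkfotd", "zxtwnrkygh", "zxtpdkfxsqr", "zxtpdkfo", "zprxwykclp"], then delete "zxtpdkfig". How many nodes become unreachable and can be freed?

Walk "zxtpdkfig" from the leaf back toward the root, removing each node that no remaining word uses.
The suffix "g" (1 node) is used only by "zxtpdkfig"; the node for "zxtpdkfi" still has the child "v", so pruning stops there.
Nodes removed: 1

1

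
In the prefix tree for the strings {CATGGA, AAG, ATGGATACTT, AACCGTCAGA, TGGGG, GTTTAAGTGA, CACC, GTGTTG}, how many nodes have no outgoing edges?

Leaves are exactly the stored words that no other stored word extends.
Those words: "AACCGTCAGA", "AAG", "ATGGATACTT", "CACC", "CATGGA", "GTGTTG", "GTTTAAGTGA", "TGGGG"
Leaf count: 8

8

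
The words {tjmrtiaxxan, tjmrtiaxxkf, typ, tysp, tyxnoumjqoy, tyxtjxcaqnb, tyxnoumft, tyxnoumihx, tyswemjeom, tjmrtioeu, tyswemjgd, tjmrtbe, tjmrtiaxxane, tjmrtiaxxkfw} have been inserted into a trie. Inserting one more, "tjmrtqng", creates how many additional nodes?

3

"tjmrt" is already a path in the trie; the remaining "qng" must be added.
So 8 − 5 = 3 new nodes.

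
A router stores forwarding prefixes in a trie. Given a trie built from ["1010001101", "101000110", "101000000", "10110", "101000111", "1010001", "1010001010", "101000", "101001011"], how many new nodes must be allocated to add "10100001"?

1

Walking "10100001" from the root, the first 7 characters ("1010000") follow existing edges; "1" is the first miss.
Each of the 1 remaining characters creates one node.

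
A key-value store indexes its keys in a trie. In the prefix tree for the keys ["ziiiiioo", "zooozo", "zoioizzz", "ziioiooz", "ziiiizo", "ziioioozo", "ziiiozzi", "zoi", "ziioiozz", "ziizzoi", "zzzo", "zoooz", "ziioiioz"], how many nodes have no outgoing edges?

Leaves are exactly the stored words that no other stored word extends.
Those words: "ziiiiioo", "ziiiizo", "ziiiozzi", "ziioiioz", "ziioioozo", "ziioiozz", "ziizzoi", "zoioizzz", "zooozo", "zzzo"
Leaf count: 10

10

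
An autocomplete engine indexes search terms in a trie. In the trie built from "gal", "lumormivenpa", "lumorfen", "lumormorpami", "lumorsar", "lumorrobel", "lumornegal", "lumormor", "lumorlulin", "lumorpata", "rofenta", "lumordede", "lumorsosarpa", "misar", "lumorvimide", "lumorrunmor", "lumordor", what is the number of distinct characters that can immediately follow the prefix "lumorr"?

2

The children of the "lumorr" node are the distinct next characters among strings starting with "lumorr".
Characters that immediately follow "lumorr" among the stored strings: {o, u}.
That node has 2 child edges.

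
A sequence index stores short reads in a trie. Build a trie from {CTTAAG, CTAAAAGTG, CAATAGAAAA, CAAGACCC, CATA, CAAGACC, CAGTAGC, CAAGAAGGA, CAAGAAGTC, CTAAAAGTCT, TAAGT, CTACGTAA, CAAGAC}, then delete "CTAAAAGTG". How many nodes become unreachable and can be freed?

Walk "CTAAAAGTG" from the leaf back toward the root, removing each node that no remaining word uses.
The suffix "G" (1 node) is used only by "CTAAAAGTG"; the node for "CTAAAAGT" still has the child "C", so pruning stops there.
Nodes removed: 1

1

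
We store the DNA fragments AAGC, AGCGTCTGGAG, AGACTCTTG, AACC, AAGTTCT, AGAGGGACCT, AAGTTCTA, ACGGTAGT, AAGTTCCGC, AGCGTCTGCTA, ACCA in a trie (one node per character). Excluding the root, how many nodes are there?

Insert word by word; a character creates a node only if that edge doesn't already exist:
  "AAGC" → 4 new (A, A, G, C)
  "AGCGTCTGGAG" → prefix "A" already present; 10 new (G, C, G, T, C, T, G, G, A, G)
  "AGACTCTTG" → prefix "AG" already present; 7 new (A, C, T, C, T, T, G)
  "AACC" → prefix "AA" already present; 2 new (C, C)
  "AAGTTCT" → prefix "AAG" already present; 4 new (T, T, C, T)
  "AGAGGGACCT" → prefix "AGA" already present; 7 new (G, G, G, A, C, C, T)
  "AAGTTCTA" → prefix "AAGTTCT" already present; 1 new (A)
  "ACGGTAGT" → prefix "A" already present; 7 new (C, G, G, T, A, G, T)
  "AAGTTCCGC" → prefix "AAGTTC" already present; 3 new (C, G, C)
  "AGCGTCTGCTA" → prefix "AGCGTCTG" already present; 3 new (C, T, A)
  "ACCA" → prefix "AC" already present; 2 new (C, A)
Total nodes = 4 + 10 + 7 + 2 + 4 + 7 + 1 + 7 + 3 + 3 + 2 = 50

50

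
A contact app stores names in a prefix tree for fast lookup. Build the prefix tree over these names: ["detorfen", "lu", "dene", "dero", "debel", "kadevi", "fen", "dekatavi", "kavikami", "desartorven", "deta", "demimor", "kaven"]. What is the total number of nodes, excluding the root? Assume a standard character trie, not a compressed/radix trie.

55

Trace insertions, counting only characters that open a new branch:
  "detorfen" → 8 new (d, e, t, o, r, f, e, n)
  "lu" → 2 new (l, u)
  "dene" → prefix "de" already present; 2 new (n, e)
  "dero" → prefix "de" already present; 2 new (r, o)
  "debel" → prefix "de" already present; 3 new (b, e, l)
  "kadevi" → 6 new (k, a, d, e, v, i)
  "fen" → 3 new (f, e, n)
  "dekatavi" → prefix "de" already present; 6 new (k, a, t, a, v, i)
  "kavikami" → prefix "ka" already present; 6 new (v, i, k, a, m, i)
  "desartorven" → prefix "de" already present; 9 new (s, a, r, t, o, r, v, e, n)
  "deta" → prefix "det" already present; 1 new (a)
  "demimor" → prefix "de" already present; 5 new (m, i, m, o, r)
  "kaven" → prefix "kav" already present; 2 new (e, n)
Total nodes = 8 + 2 + 2 + 2 + 3 + 6 + 3 + 6 + 6 + 9 + 1 + 5 + 2 = 55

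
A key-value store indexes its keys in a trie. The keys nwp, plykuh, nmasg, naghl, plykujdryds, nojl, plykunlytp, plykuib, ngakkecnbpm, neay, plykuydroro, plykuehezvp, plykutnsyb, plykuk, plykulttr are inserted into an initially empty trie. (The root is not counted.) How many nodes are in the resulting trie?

68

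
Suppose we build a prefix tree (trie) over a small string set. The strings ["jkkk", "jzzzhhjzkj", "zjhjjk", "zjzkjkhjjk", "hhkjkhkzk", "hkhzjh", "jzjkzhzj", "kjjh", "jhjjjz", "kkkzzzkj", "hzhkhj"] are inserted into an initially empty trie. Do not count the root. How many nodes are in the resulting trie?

68

Insert word by word; a character creates a node only if that edge doesn't already exist:
  "jkkk" → 4 new (j, k, k, k)
  "jzzzhhjzkj" → prefix "j" already present; 9 new (z, z, z, h, h, j, z, k, j)
  "zjhjjk" → 6 new (z, j, h, j, j, k)
  "zjzkjkhjjk" → prefix "zj" already present; 8 new (z, k, j, k, h, j, j, k)
  "hhkjkhkzk" → 9 new (h, h, k, j, k, h, k, z, k)
  "hkhzjh" → prefix "h" already present; 5 new (k, h, z, j, h)
  "jzjkzhzj" → prefix "jz" already present; 6 new (j, k, z, h, z, j)
  "kjjh" → 4 new (k, j, j, h)
  "jhjjjz" → prefix "j" already present; 5 new (h, j, j, j, z)
  "kkkzzzkj" → prefix "k" already present; 7 new (k, k, z, z, z, k, j)
  "hzhkhj" → prefix "h" already present; 5 new (z, h, k, h, j)
Total nodes = 4 + 9 + 6 + 8 + 9 + 5 + 6 + 4 + 5 + 7 + 5 = 68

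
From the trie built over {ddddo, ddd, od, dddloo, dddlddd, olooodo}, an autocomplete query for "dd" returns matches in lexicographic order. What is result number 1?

Filter for "dd…" and sort: "ddd", "ddddo", "dddlddd", "dddloo"
Position 1: ddd

ddd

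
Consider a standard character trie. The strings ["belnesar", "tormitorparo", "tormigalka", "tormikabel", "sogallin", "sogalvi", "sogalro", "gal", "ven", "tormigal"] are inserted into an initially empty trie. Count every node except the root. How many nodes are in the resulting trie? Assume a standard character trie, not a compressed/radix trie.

Insert word by word; a character creates a node only if that edge doesn't already exist:
  "belnesar" → 8 new (b, e, l, n, e, s, a, r)
  "tormitorparo" → 12 new (t, o, r, m, i, t, o, r, p, a, r, o)
  "tormigalka" → prefix "tormi" already present; 5 new (g, a, l, k, a)
  "tormikabel" → prefix "tormi" already present; 5 new (k, a, b, e, l)
  "sogallin" → 8 new (s, o, g, a, l, l, i, n)
  "sogalvi" → prefix "sogal" already present; 2 new (v, i)
  "sogalro" → prefix "sogal" already present; 2 new (r, o)
  "gal" → 3 new (g, a, l)
  "ven" → 3 new (v, e, n)
  "tormigal" → prefix "tormigal" already present; 0 new (none)
Total nodes = 8 + 12 + 5 + 5 + 8 + 2 + 2 + 3 + 3 + 0 = 48

48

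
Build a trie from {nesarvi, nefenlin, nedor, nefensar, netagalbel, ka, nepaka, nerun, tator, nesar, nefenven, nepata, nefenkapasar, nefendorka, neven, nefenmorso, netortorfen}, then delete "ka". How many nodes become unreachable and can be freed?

2

A node on "ka"'s path can go only if nothing else ends at it or branches off below it.
No other word shares any prefix with "ka", so all 2 of its nodes go.
Nodes removed: 2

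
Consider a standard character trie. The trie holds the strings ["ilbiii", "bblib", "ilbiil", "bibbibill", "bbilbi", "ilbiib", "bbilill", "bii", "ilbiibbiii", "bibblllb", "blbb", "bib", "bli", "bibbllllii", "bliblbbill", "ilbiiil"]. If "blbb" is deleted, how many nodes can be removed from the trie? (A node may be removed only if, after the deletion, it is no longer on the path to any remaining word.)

2

A node on "blbb"'s path can go only if nothing else ends at it or branches off below it.
The suffix "bb" (2 nodes) is used only by "blbb"; the node for "bl" still has the child "i", so pruning stops there.
Nodes removed: 2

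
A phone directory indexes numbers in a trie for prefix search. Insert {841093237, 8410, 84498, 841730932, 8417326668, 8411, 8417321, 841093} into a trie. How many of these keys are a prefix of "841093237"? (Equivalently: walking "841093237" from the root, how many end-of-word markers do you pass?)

3

Walk "841093237" from the root; an end-of-word marker is hit whenever a stored word is a prefix of "841093237".
Prefixes of the query that are stored words: "8410", "841093", "841093237"
Count: 3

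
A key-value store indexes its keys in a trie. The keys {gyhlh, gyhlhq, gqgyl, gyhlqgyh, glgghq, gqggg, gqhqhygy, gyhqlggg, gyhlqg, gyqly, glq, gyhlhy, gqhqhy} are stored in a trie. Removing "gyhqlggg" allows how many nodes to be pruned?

5

Walk "gyhqlggg" from the leaf back toward the root, removing each node that no remaining word uses.
The suffix "qlggg" (5 nodes) is used only by "gyhqlggg"; the node for "gyh" still has the child "l", so pruning stops there.
Nodes removed: 5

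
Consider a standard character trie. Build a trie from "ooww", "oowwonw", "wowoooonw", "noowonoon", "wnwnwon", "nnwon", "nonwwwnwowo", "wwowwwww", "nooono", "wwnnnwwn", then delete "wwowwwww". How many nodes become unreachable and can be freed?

Walk "wwowwwww" from the leaf back toward the root, removing each node that no remaining word uses.
The suffix "owwwww" (6 nodes) is used only by "wwowwwww"; the node for "ww" still has the child "n", so pruning stops there.
Nodes removed: 6

6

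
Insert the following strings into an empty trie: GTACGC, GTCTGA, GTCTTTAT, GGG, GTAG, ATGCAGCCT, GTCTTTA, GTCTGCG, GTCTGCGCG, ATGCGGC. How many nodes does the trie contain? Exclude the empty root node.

33

Insert word by word; a character creates a node only if that edge doesn't already exist:
  "GTACGC" → 6 new (G, T, A, C, G, C)
  "GTCTGA" → prefix "GT" already present; 4 new (C, T, G, A)
  "GTCTTTAT" → prefix "GTCT" already present; 4 new (T, T, A, T)
  "GGG" → prefix "G" already present; 2 new (G, G)
  "GTAG" → prefix "GTA" already present; 1 new (G)
  "ATGCAGCCT" → 9 new (A, T, G, C, A, G, C, C, T)
  "GTCTTTA" → prefix "GTCTTTA" already present; 0 new (none)
  "GTCTGCG" → prefix "GTCTG" already present; 2 new (C, G)
  "GTCTGCGCG" → prefix "GTCTGCG" already present; 2 new (C, G)
  "ATGCGGC" → prefix "ATGC" already present; 3 new (G, G, C)
Total nodes = 6 + 4 + 4 + 2 + 1 + 9 + 0 + 2 + 2 + 3 = 33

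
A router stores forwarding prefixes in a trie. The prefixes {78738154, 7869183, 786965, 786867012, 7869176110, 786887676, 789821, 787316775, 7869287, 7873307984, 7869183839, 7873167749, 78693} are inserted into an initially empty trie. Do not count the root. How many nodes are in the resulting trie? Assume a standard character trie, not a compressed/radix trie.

Insert word by word; a character creates a node only if that edge doesn't already exist:
  "78738154" → 8 new (7, 8, 7, 3, 8, 1, 5, 4)
  "7869183" → prefix "78" already present; 5 new (6, 9, 1, 8, 3)
  "786965" → prefix "7869" already present; 2 new (6, 5)
  "786867012" → prefix "786" already present; 6 new (8, 6, 7, 0, 1, 2)
  "7869176110" → prefix "78691" already present; 5 new (7, 6, 1, 1, 0)
  "786887676" → prefix "7868" already present; 5 new (8, 7, 6, 7, 6)
  "789821" → prefix "78" already present; 4 new (9, 8, 2, 1)
  "787316775" → prefix "7873" already present; 5 new (1, 6, 7, 7, 5)
  "7869287" → prefix "7869" already present; 3 new (2, 8, 7)
  "7873307984" → prefix "7873" already present; 6 new (3, 0, 7, 9, 8, 4)
  "7869183839" → prefix "7869183" already present; 3 new (8, 3, 9)
  "7873167749" → prefix "78731677" already present; 2 new (4, 9)
  "78693" → prefix "7869" already present; 1 new (3)
Total nodes = 8 + 5 + 2 + 6 + 5 + 5 + 4 + 5 + 3 + 6 + 3 + 2 + 1 = 55

55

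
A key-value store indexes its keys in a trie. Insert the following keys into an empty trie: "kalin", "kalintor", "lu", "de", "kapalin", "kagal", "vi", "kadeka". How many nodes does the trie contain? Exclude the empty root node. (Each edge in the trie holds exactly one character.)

Insert word by word; a character creates a node only if that edge doesn't already exist:
  "kalin" → 5 new (k, a, l, i, n)
  "kalintor" → prefix "kalin" already present; 3 new (t, o, r)
  "lu" → 2 new (l, u)
  "de" → 2 new (d, e)
  "kapalin" → prefix "ka" already present; 5 new (p, a, l, i, n)
  "kagal" → prefix "ka" already present; 3 new (g, a, l)
  "vi" → 2 new (v, i)
  "kadeka" → prefix "ka" already present; 4 new (d, e, k, a)
Total nodes = 5 + 3 + 2 + 2 + 5 + 3 + 2 + 4 = 26

26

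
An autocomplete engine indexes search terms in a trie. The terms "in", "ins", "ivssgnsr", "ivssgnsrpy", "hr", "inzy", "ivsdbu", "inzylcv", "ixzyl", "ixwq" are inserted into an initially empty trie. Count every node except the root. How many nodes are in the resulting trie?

28

Insert word by word; a character creates a node only if that edge doesn't already exist:
  "in" → 2 new (i, n)
  "ins" → prefix "in" already present; 1 new (s)
  "ivssgnsr" → prefix "i" already present; 7 new (v, s, s, g, n, s, r)
  "ivssgnsrpy" → prefix "ivssgnsr" already present; 2 new (p, y)
  "hr" → 2 new (h, r)
  "inzy" → prefix "in" already present; 2 new (z, y)
  "ivsdbu" → prefix "ivs" already present; 3 new (d, b, u)
  "inzylcv" → prefix "inzy" already present; 3 new (l, c, v)
  "ixzyl" → prefix "i" already present; 4 new (x, z, y, l)
  "ixwq" → prefix "ix" already present; 2 new (w, q)
Total nodes = 2 + 1 + 7 + 2 + 2 + 2 + 3 + 3 + 4 + 2 = 28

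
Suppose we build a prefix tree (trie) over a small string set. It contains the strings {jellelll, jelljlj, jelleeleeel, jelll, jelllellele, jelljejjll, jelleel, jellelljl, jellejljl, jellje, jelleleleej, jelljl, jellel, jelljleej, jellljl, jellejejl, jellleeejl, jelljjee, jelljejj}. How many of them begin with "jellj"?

7

Traverse to the node for "jellj", then collect every word in that subtree.
Matches: "jellje", "jelljejj", "jelljejjll", "jelljjee", "jelljl", "jelljleej", "jelljlj"
Count: 7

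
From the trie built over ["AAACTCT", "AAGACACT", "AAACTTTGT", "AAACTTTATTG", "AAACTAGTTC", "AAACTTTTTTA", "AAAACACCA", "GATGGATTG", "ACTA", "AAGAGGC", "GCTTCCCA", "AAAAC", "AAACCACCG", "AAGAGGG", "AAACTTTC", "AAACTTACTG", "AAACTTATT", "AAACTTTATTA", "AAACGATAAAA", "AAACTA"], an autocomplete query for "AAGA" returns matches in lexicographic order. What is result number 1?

AAGACACT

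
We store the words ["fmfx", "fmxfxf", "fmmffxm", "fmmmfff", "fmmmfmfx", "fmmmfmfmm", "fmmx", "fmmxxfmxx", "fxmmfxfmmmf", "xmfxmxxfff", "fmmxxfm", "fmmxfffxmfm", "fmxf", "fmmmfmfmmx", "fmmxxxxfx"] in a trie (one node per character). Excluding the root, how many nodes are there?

60

For each word, the new-node count is its length minus the longest prefix already in the trie:
  "fmfx" → 4 new (f, m, f, x)
  "fmxfxf" → prefix "fm" already present; 4 new (x, f, x, f)
  "fmmffxm" → prefix "fm" already present; 5 new (m, f, f, x, m)
  "fmmmfff" → prefix "fmm" already present; 4 new (m, f, f, f)
  "fmmmfmfx" → prefix "fmmmf" already present; 3 new (m, f, x)
  "fmmmfmfmm" → prefix "fmmmfmf" already present; 2 new (m, m)
  "fmmx" → prefix "fmm" already present; 1 new (x)
  "fmmxxfmxx" → prefix "fmmx" already present; 5 new (x, f, m, x, x)
  "fxmmfxfmmmf" → prefix "f" already present; 10 new (x, m, m, f, x, f, m, m, m, f)
  "xmfxmxxfff" → 10 new (x, m, f, x, m, x, x, f, f, f)
  "fmmxxfm" → prefix "fmmxxfm" already present; 0 new (none)
  "fmmxfffxmfm" → prefix "fmmx" already present; 7 new (f, f, f, x, m, f, m)
  "fmxf" → prefix "fmxf" already present; 0 new (none)
  "fmmmfmfmmx" → prefix "fmmmfmfmm" already present; 1 new (x)
  "fmmxxxxfx" → prefix "fmmxx" already present; 4 new (x, x, f, x)
Total nodes = 4 + 4 + 5 + 4 + 3 + 2 + 1 + 5 + 10 + 10 + 0 + 7 + 0 + 1 + 4 = 60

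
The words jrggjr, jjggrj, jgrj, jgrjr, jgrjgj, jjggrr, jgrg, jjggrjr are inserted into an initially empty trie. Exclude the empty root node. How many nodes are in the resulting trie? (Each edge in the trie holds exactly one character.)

20

Trie structure (* marks end of a word):
(root)
└─ j
   ├─ g
   │  └─ r
   │     ├─ g *
   │     └─ j *
   │        ├─ g
   │        │  └─ j *
   │        └─ r *
   ├─ j
   │  └─ g
   │     └─ g
   │        └─ r
   │           ├─ j *
   │           │  └─ r *
   │           └─ r *
   └─ r
      └─ g
         └─ g
            └─ j
               └─ r *
Counting every labelled node above: 20.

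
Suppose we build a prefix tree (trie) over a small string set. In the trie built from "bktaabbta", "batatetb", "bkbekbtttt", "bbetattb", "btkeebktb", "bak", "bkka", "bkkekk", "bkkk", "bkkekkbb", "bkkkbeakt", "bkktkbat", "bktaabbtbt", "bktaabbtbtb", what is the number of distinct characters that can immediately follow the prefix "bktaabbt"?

2

Follow the path "bktaabbt" to its node, then look at its outgoing edges.
Characters that immediately follow "bktaabbt" among the stored strings: {a, b}.
That node has 2 child edges.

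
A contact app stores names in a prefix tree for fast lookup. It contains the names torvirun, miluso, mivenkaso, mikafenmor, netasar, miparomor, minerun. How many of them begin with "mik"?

1

Traverse to the node for "mik", then collect every word in that subtree.
Matches: "mikafenmor"
Count: 1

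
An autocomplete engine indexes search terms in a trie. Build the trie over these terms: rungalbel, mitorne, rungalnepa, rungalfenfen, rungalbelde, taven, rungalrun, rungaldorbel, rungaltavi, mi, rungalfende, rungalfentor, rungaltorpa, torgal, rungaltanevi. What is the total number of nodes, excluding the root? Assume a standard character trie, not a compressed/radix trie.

64

Trace insertions, counting only characters that open a new branch:
  "rungalbel" → 9 new (r, u, n, g, a, l, b, e, l)
  "mitorne" → 7 new (m, i, t, o, r, n, e)
  "rungalnepa" → prefix "rungal" already present; 4 new (n, e, p, a)
  "rungalfenfen" → prefix "rungal" already present; 6 new (f, e, n, f, e, n)
  "rungalbelde" → prefix "rungalbel" already present; 2 new (d, e)
  "taven" → 5 new (t, a, v, e, n)
  "rungalrun" → prefix "rungal" already present; 3 new (r, u, n)
  "rungaldorbel" → prefix "rungal" already present; 6 new (d, o, r, b, e, l)
  "rungaltavi" → prefix "rungal" already present; 4 new (t, a, v, i)
  "mi" → prefix "mi" already present; 0 new (none)
  "rungalfende" → prefix "rungalfen" already present; 2 new (d, e)
  "rungalfentor" → prefix "rungalfen" already present; 3 new (t, o, r)
  "rungaltorpa" → prefix "rungalt" already present; 4 new (o, r, p, a)
  "torgal" → prefix "t" already present; 5 new (o, r, g, a, l)
  "rungaltanevi" → prefix "rungalta" already present; 4 new (n, e, v, i)
Total nodes = 9 + 7 + 4 + 6 + 2 + 5 + 3 + 6 + 4 + 0 + 2 + 3 + 4 + 5 + 4 = 64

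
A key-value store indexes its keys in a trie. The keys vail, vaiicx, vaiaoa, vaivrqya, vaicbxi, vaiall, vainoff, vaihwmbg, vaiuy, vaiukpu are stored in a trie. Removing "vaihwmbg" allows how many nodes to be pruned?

5

A node on "vaihwmbg"'s path can go only if nothing else ends at it or branches off below it.
The suffix "hwmbg" (5 nodes) is used only by "vaihwmbg"; the node for "vai" still has the child "l", so pruning stops there.
Nodes removed: 5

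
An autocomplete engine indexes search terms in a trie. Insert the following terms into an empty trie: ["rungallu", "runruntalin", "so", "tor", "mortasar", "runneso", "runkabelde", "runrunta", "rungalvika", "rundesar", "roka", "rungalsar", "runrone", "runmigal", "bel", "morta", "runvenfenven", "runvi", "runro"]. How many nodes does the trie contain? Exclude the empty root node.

Insert word by word; a character creates a node only if that edge doesn't already exist:
  "rungallu" → 8 new (r, u, n, g, a, l, l, u)
  "runruntalin" → prefix "run" already present; 8 new (r, u, n, t, a, l, i, n)
  "so" → 2 new (s, o)
  "tor" → 3 new (t, o, r)
  "mortasar" → 8 new (m, o, r, t, a, s, a, r)
  "runneso" → prefix "run" already present; 4 new (n, e, s, o)
  "runkabelde" → prefix "run" already present; 7 new (k, a, b, e, l, d, e)
  "runrunta" → prefix "runrunta" already present; 0 new (none)
  "rungalvika" → prefix "rungal" already present; 4 new (v, i, k, a)
  "rundesar" → prefix "run" already present; 5 new (d, e, s, a, r)
  "roka" → prefix "r" already present; 3 new (o, k, a)
  "rungalsar" → prefix "rungal" already present; 3 new (s, a, r)
  "runrone" → prefix "runr" already present; 3 new (o, n, e)
  "runmigal" → prefix "run" already present; 5 new (m, i, g, a, l)
  "bel" → 3 new (b, e, l)
  "morta" → prefix "morta" already present; 0 new (none)
  "runvenfenven" → prefix "run" already present; 9 new (v, e, n, f, e, n, v, e, n)
  "runvi" → prefix "runv" already present; 1 new (i)
  "runro" → prefix "runro" already present; 0 new (none)
Total nodes = 8 + 8 + 2 + 3 + 8 + 4 + 7 + 0 + 4 + 5 + 3 + 3 + 3 + 5 + 3 + 0 + 9 + 1 + 0 = 76

76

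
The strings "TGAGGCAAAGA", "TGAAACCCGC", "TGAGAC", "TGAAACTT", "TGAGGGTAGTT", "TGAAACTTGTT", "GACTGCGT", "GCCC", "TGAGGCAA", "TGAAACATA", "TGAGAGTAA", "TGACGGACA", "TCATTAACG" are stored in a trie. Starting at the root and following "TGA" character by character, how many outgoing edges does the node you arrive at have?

The children of the "TGA" node are the distinct next characters among strings starting with "TGA".
Distinct next characters after "TGA": A, C, G.
That node has 3 child edges.

3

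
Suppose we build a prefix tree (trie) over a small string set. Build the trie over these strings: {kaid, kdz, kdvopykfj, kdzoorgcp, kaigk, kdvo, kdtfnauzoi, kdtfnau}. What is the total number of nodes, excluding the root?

29

Trace insertions, counting only characters that open a new branch:
  "kaid" → 4 new (k, a, i, d)
  "kdz" → prefix "k" already present; 2 new (d, z)
  "kdvopykfj" → prefix "kd" already present; 7 new (v, o, p, y, k, f, j)
  "kdzoorgcp" → prefix "kdz" already present; 6 new (o, o, r, g, c, p)
  "kaigk" → prefix "kai" already present; 2 new (g, k)
  "kdvo" → prefix "kdvo" already present; 0 new (none)
  "kdtfnauzoi" → prefix "kd" already present; 8 new (t, f, n, a, u, z, o, i)
  "kdtfnau" → prefix "kdtfnau" already present; 0 new (none)
Total nodes = 4 + 2 + 7 + 6 + 2 + 0 + 8 + 0 = 29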